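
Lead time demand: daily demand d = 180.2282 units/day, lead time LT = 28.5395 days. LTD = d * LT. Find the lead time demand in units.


LTD = 180.2282 * 28.5395 = 5143.6227

5143.6227 units


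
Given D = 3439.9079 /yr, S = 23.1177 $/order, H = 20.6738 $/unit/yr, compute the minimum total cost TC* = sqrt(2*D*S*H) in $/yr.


2*D*S*H = 3288075.2242
TC* = sqrt(3288075.2242) = 1813.3051

1813.3051 $/yr


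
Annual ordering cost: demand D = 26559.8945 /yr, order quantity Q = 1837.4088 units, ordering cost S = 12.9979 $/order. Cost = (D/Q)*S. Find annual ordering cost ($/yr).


Number of orders = D/Q = 14.4551
Cost = 14.4551 * 12.9979 = 187.8857

187.8857 $/yr


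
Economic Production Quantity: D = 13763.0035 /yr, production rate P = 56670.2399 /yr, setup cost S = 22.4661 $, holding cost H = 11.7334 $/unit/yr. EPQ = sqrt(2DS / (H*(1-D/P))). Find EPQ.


1 - D/P = 1 - 0.2429 = 0.7571
H*(1-D/P) = 8.8838
2DS = 618402.0259
EPQ = sqrt(69609.9842) = 263.8370

263.8370 units


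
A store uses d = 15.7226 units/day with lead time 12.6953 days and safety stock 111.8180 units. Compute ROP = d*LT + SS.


d*LT = 15.7226 * 12.6953 = 199.6031
ROP = 199.6031 + 111.8180 = 311.4211

311.4211 units


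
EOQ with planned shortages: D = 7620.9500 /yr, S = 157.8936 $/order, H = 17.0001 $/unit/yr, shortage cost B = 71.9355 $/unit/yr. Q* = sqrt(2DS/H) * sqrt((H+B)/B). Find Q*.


sqrt(2DS/H) = 376.2496
sqrt((H+B)/B) = 1.1119
Q* = 376.2496 * 1.1119 = 418.3524

418.3524 units


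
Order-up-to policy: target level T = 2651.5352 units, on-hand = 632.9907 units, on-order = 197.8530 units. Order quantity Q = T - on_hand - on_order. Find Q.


Inventory position = OH + OO = 632.9907 + 197.8530 = 830.8437
Q = 2651.5352 - 830.8437 = 1820.6915

1820.6915 units


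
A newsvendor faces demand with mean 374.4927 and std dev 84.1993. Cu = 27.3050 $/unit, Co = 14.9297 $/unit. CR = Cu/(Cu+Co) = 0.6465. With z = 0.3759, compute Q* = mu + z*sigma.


CR = Cu/(Cu+Co) = 27.3050/(27.3050+14.9297) = 0.6465
z = 0.3759
Q* = 374.4927 + 0.3759 * 84.1993 = 406.1432

406.1432 units


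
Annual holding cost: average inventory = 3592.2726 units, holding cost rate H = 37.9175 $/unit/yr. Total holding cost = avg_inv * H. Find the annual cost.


Cost = 3592.2726 * 37.9175 = 136209.9963

136209.9963 $/yr


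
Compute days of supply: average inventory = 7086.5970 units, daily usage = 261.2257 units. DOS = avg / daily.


DOS = 7086.5970 / 261.2257 = 27.1283

27.1283 days


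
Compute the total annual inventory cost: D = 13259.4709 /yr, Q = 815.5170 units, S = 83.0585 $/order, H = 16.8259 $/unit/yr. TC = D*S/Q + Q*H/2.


Ordering cost = D*S/Q = 1350.4461
Holding cost = Q*H/2 = 6860.9037
TC = 1350.4461 + 6860.9037 = 8211.3499

8211.3499 $/yr


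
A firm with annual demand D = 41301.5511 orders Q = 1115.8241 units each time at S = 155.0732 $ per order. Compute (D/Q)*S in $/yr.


Number of orders = D/Q = 37.0144
Cost = 37.0144 * 155.0732 = 5739.9403

5739.9403 $/yr


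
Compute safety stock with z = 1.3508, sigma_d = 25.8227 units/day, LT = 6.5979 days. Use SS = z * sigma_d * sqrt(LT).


sqrt(LT) = sqrt(6.5979) = 2.5686
SS = 1.3508 * 25.8227 * 2.5686 = 89.5974

89.5974 units


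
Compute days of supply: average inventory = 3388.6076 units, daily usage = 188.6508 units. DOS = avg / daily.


DOS = 3388.6076 / 188.6508 = 17.9623

17.9623 days


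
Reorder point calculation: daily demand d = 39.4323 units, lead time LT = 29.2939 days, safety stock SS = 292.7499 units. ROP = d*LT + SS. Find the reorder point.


d*LT = 39.4323 * 29.2939 = 1155.1259
ROP = 1155.1259 + 292.7499 = 1447.8758

1447.8758 units


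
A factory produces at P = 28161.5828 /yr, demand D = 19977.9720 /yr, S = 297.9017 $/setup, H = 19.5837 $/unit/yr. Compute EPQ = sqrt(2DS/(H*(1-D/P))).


1 - D/P = 1 - 0.7094 = 0.2906
H*(1-D/P) = 5.6909
2DS = 11902943.6427
EPQ = sqrt(2091566.7215) = 1446.2250

1446.2250 units


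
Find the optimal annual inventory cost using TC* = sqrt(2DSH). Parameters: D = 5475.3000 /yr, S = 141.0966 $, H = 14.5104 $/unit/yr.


2*D*S*H = 22419909.1667
TC* = sqrt(22419909.1667) = 4734.9666

4734.9666 $/yr


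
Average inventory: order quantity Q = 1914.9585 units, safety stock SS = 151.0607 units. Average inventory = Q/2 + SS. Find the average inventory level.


Q/2 = 957.4792
Avg = 957.4792 + 151.0607 = 1108.5399

1108.5399 units


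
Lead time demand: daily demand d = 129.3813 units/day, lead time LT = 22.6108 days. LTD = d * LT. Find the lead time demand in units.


LTD = 129.3813 * 22.6108 = 2925.4147

2925.4147 units


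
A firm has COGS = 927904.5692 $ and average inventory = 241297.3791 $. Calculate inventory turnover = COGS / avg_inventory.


Turnover = 927904.5692 / 241297.3791 = 3.8455

3.8455


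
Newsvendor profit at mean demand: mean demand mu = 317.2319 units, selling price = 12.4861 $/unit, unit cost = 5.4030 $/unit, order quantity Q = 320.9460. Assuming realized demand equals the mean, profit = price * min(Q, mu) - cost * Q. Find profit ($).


Sales at mu = min(320.9460, 317.2319) = 317.2319
Revenue = 12.4861 * 317.2319 = 3960.9892
Total cost = 5.4030 * 320.9460 = 1734.0712
Profit = 3960.9892 - 1734.0712 = 2226.9180

2226.9180 $


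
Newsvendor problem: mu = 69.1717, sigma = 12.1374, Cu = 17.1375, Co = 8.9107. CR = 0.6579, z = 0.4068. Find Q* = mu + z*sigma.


CR = Cu/(Cu+Co) = 17.1375/(17.1375+8.9107) = 0.6579
z = 0.4068
Q* = 69.1717 + 0.4068 * 12.1374 = 74.1092

74.1092 units


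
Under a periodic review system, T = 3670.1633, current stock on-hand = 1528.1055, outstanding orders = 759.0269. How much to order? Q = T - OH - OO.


Inventory position = OH + OO = 1528.1055 + 759.0269 = 2287.1324
Q = 3670.1633 - 2287.1324 = 1383.0309

1383.0309 units


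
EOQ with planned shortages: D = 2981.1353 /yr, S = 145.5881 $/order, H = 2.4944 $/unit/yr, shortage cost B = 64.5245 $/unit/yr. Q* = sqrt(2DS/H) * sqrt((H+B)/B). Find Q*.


sqrt(2DS/H) = 589.9100
sqrt((H+B)/B) = 1.0191
Q* = 589.9100 * 1.0191 = 601.2043

601.2043 units


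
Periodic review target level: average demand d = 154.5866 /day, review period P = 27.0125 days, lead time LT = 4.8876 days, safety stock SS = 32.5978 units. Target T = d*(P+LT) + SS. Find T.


P + LT = 31.9001
d*(P+LT) = 154.5866 * 31.9001 = 4931.3280
T = 4931.3280 + 32.5978 = 4963.9258

4963.9258 units


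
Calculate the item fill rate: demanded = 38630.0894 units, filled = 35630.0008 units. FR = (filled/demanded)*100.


FR = 35630.0008 / 38630.0894 * 100 = 92.2338

92.2338%


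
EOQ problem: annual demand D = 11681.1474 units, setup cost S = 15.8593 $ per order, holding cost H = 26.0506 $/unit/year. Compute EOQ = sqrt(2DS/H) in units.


2*D*S = 2 * 11681.1474 * 15.8593 = 370509.6419
2*D*S/H = 14222.6913
EOQ = sqrt(14222.6913) = 119.2589

119.2589 units


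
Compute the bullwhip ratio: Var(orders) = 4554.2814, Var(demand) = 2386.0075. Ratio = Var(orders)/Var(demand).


BW = 4554.2814 / 2386.0075 = 1.9087

1.9087


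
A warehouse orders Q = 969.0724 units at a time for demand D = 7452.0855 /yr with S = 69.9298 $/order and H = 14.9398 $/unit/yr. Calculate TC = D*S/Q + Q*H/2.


Ordering cost = D*S/Q = 537.7543
Holding cost = Q*H/2 = 7238.8739
TC = 537.7543 + 7238.8739 = 7776.6282

7776.6282 $/yr


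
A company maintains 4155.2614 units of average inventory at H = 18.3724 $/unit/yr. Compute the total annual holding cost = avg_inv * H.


Cost = 4155.2614 * 18.3724 = 76342.1245

76342.1245 $/yr


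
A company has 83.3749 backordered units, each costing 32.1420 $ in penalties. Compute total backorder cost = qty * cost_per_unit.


Total = 83.3749 * 32.1420 = 2679.8360

2679.8360 $


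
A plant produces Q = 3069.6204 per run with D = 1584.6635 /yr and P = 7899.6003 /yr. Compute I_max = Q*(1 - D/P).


D/P = 0.2006
1 - D/P = 0.7994
I_max = 3069.6204 * 0.7994 = 2453.8531

2453.8531 units


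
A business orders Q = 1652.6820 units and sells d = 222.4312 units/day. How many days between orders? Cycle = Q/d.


Cycle = 1652.6820 / 222.4312 = 7.4301

7.4301 days


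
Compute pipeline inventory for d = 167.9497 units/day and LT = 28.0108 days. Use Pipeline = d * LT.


Pipeline = 167.9497 * 28.0108 = 4704.4055

4704.4055 units


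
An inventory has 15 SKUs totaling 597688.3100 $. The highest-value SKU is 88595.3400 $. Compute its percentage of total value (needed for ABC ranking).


Top item = 88595.3400
Total = 597688.3100
Percentage = 88595.3400 / 597688.3100 * 100 = 14.8230

14.8230%


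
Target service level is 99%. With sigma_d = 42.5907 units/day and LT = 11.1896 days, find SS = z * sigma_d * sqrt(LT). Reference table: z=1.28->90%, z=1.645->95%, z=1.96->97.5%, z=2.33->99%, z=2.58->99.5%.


From the table, SL = 99% corresponds to z = 2.33
sqrt(LT) = sqrt(11.1896) = 3.3451
SS = 2.33 * 42.5907 * 3.3451 = 331.9541

331.9541 units


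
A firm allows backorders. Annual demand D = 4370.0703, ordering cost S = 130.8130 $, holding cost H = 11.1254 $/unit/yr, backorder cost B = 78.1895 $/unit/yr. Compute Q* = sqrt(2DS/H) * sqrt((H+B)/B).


sqrt(2DS/H) = 320.5729
sqrt((H+B)/B) = 1.0688
Q* = 320.5729 * 1.0688 = 342.6215

342.6215 units


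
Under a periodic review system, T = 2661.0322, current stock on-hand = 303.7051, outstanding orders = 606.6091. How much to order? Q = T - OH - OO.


Inventory position = OH + OO = 303.7051 + 606.6091 = 910.3142
Q = 2661.0322 - 910.3142 = 1750.7180

1750.7180 units


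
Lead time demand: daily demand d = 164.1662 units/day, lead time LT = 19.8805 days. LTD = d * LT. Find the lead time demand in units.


LTD = 164.1662 * 19.8805 = 3263.7061

3263.7061 units


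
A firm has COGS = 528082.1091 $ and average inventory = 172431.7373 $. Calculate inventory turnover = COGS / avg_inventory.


Turnover = 528082.1091 / 172431.7373 = 3.0626

3.0626


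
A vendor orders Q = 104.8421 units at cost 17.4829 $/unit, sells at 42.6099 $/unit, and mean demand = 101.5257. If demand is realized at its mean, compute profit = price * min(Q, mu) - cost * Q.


Sales at mu = min(104.8421, 101.5257) = 101.5257
Revenue = 42.6099 * 101.5257 = 4325.9999
Total cost = 17.4829 * 104.8421 = 1832.9440
Profit = 4325.9999 - 1832.9440 = 2493.0560

2493.0560 $


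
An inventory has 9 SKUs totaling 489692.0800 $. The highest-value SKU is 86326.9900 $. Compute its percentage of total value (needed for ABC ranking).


Top item = 86326.9900
Total = 489692.0800
Percentage = 86326.9900 / 489692.0800 * 100 = 17.6288

17.6288%


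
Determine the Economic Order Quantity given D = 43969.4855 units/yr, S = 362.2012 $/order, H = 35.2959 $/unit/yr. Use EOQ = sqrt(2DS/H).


2*D*S = 2 * 43969.4855 * 362.2012 = 31851600.8230
2*D*S/H = 902416.4513
EOQ = sqrt(902416.4513) = 949.9560

949.9560 units


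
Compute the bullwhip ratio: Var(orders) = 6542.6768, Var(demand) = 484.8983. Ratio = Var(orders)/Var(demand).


BW = 6542.6768 / 484.8983 = 13.4929

13.4929


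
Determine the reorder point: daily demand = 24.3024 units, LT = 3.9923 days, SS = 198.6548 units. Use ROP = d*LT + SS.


d*LT = 24.3024 * 3.9923 = 97.0225
ROP = 97.0225 + 198.6548 = 295.6773

295.6773 units


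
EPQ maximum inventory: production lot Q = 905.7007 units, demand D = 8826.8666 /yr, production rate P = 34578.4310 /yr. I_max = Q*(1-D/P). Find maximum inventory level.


D/P = 0.2553
1 - D/P = 0.7447
I_max = 905.7007 * 0.7447 = 674.5017

674.5017 units


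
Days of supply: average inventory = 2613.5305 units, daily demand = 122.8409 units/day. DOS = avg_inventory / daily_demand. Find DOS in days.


DOS = 2613.5305 / 122.8409 = 21.2757

21.2757 days


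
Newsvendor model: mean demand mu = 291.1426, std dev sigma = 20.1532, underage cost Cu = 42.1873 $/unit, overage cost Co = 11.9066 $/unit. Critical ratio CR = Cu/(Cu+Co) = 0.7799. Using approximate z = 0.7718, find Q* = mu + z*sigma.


CR = Cu/(Cu+Co) = 42.1873/(42.1873+11.9066) = 0.7799
z = 0.7718
Q* = 291.1426 + 0.7718 * 20.1532 = 306.6968

306.6968 units


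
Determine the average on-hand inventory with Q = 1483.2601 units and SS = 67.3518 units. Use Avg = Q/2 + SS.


Q/2 = 741.6300
Avg = 741.6300 + 67.3518 = 808.9819

808.9819 units


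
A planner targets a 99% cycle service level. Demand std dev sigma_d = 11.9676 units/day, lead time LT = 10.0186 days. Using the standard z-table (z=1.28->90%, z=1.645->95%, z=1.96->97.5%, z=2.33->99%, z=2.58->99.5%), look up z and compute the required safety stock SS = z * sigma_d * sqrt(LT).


From the table, SL = 99% corresponds to z = 2.33
sqrt(LT) = sqrt(10.0186) = 3.1652
SS = 2.33 * 11.9676 * 3.1652 = 88.2605

88.2605 units


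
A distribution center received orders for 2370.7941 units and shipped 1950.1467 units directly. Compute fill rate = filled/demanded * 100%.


FR = 1950.1467 / 2370.7941 * 100 = 82.2571

82.2571%


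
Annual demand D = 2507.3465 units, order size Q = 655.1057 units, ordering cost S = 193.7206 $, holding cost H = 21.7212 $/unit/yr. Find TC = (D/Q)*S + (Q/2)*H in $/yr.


Ordering cost = D*S/Q = 741.4447
Holding cost = Q*H/2 = 7114.8410
TC = 741.4447 + 7114.8410 = 7856.2857

7856.2857 $/yr


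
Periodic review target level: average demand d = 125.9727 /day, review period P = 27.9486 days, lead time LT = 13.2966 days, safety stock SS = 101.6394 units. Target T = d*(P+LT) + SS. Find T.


P + LT = 41.2452
d*(P+LT) = 125.9727 * 41.2452 = 5195.7692
T = 5195.7692 + 101.6394 = 5297.4086

5297.4086 units


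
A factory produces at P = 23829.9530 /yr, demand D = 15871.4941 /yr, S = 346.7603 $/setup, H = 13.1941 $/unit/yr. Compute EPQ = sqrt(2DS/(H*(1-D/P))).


1 - D/P = 1 - 0.6660 = 0.3340
H*(1-D/P) = 4.4064
2DS = 11007208.1111
EPQ = sqrt(2497995.2852) = 1580.5048

1580.5048 units


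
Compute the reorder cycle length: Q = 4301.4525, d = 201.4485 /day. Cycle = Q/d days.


Cycle = 4301.4525 / 201.4485 = 21.3526

21.3526 days


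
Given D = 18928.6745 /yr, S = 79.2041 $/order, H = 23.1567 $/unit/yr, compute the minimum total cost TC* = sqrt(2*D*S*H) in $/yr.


2*D*S*H = 69434375.1384
TC* = sqrt(69434375.1384) = 8332.7292

8332.7292 $/yr


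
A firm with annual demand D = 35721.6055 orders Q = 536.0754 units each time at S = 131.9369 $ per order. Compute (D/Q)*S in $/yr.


Number of orders = D/Q = 66.6354
Cost = 66.6354 * 131.9369 = 8791.6698

8791.6698 $/yr


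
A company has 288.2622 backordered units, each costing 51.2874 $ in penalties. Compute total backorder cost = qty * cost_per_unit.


Total = 288.2622 * 51.2874 = 14784.2188

14784.2188 $


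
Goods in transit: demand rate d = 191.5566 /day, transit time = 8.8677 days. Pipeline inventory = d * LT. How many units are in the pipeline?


Pipeline = 191.5566 * 8.8677 = 1698.6665

1698.6665 units


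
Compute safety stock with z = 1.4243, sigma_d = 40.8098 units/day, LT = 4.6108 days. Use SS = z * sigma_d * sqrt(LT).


sqrt(LT) = sqrt(4.6108) = 2.1473
SS = 1.4243 * 40.8098 * 2.1473 = 124.8114

124.8114 units


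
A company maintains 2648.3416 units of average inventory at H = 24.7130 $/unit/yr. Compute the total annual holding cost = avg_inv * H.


Cost = 2648.3416 * 24.7130 = 65448.4660

65448.4660 $/yr


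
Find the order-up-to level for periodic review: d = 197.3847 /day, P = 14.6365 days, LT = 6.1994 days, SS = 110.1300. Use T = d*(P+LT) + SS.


P + LT = 20.8359
d*(P+LT) = 197.3847 * 20.8359 = 4112.6879
T = 4112.6879 + 110.1300 = 4222.8179

4222.8179 units


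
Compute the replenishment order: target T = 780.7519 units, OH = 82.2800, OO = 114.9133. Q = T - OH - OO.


Inventory position = OH + OO = 82.2800 + 114.9133 = 197.1933
Q = 780.7519 - 197.1933 = 583.5586

583.5586 units


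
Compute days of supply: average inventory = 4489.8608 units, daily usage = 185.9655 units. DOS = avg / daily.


DOS = 4489.8608 / 185.9655 = 24.1435

24.1435 days


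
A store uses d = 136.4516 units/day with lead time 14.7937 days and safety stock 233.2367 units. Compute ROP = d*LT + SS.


d*LT = 136.4516 * 14.7937 = 2018.6240
ROP = 2018.6240 + 233.2367 = 2251.8607

2251.8607 units


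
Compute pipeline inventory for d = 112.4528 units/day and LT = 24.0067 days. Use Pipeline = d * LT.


Pipeline = 112.4528 * 24.0067 = 2699.6206

2699.6206 units


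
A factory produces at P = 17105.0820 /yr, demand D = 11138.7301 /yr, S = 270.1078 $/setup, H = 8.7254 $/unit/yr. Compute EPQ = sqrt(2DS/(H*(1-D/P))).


1 - D/P = 1 - 0.6512 = 0.3488
H*(1-D/P) = 3.0435
2DS = 6017315.7642
EPQ = sqrt(1977123.2911) = 1406.1022

1406.1022 units


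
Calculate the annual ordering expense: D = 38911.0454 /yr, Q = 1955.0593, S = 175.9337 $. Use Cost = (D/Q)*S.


Number of orders = D/Q = 19.9027
Cost = 19.9027 * 175.9337 = 3501.5635

3501.5635 $/yr


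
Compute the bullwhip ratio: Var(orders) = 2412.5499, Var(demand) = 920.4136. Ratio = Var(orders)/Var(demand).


BW = 2412.5499 / 920.4136 = 2.6212

2.6212


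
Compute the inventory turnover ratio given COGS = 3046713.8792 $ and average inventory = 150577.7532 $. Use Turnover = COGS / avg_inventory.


Turnover = 3046713.8792 / 150577.7532 = 20.2335

20.2335


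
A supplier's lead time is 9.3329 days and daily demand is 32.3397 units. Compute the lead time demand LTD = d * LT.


LTD = 32.3397 * 9.3329 = 301.8232

301.8232 units


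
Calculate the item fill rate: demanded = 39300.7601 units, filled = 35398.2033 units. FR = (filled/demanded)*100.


FR = 35398.2033 / 39300.7601 * 100 = 90.0700

90.0700%


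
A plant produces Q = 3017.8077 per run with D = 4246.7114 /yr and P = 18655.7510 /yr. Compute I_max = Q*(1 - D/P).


D/P = 0.2276
1 - D/P = 0.7724
I_max = 3017.8077 * 0.7724 = 2330.8475

2330.8475 units


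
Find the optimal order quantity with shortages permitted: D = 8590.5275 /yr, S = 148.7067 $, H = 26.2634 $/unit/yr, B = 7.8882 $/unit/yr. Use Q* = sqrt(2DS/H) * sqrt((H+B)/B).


sqrt(2DS/H) = 311.8995
sqrt((H+B)/B) = 2.0807
Q* = 311.8995 * 2.0807 = 648.9799

648.9799 units


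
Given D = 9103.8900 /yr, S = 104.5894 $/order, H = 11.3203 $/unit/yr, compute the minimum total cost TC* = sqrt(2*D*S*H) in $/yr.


2*D*S*H = 21557708.9945
TC* = sqrt(21557708.9945) = 4643.0280

4643.0280 $/yr


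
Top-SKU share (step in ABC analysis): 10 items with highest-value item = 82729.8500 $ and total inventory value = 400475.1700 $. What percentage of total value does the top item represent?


Top item = 82729.8500
Total = 400475.1700
Percentage = 82729.8500 / 400475.1700 * 100 = 20.6579

20.6579%


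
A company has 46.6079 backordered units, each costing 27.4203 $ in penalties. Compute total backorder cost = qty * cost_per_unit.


Total = 46.6079 * 27.4203 = 1278.0026

1278.0026 $


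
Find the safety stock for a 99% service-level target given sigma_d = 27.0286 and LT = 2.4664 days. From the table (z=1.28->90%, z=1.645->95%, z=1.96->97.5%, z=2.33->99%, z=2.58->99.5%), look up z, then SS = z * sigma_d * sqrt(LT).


From the table, SL = 99% corresponds to z = 2.33
sqrt(LT) = sqrt(2.4664) = 1.5705
SS = 2.33 * 27.0286 * 1.5705 = 98.9034

98.9034 units


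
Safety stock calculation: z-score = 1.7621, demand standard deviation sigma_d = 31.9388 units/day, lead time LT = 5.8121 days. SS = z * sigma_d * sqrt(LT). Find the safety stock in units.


sqrt(LT) = sqrt(5.8121) = 2.4108
SS = 1.7621 * 31.9388 * 2.4108 = 135.6800

135.6800 units


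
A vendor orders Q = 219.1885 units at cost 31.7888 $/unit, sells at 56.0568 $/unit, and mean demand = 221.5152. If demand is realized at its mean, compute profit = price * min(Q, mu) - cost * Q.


Sales at mu = min(219.1885, 221.5152) = 219.1885
Revenue = 56.0568 * 219.1885 = 12287.0059
Total cost = 31.7888 * 219.1885 = 6967.7394
Profit = 12287.0059 - 6967.7394 = 5319.2665

5319.2665 $


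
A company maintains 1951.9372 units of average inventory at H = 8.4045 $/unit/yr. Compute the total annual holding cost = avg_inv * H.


Cost = 1951.9372 * 8.4045 = 16405.0562

16405.0562 $/yr


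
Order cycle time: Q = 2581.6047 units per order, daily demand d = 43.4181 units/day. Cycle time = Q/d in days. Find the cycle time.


Cycle = 2581.6047 / 43.4181 = 59.4592

59.4592 days


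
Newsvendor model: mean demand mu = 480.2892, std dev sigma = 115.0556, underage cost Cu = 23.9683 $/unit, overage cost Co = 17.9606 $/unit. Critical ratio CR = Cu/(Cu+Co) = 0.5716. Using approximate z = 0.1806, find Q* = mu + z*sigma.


CR = Cu/(Cu+Co) = 23.9683/(23.9683+17.9606) = 0.5716
z = 0.1806
Q* = 480.2892 + 0.1806 * 115.0556 = 501.0682

501.0682 units


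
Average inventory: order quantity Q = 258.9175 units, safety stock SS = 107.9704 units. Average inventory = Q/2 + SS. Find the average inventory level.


Q/2 = 129.4588
Avg = 129.4588 + 107.9704 = 237.4291

237.4291 units


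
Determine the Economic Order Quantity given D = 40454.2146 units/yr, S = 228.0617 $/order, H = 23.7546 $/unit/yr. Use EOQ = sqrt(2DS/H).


2*D*S = 2 * 40454.2146 * 228.0617 = 18452113.9077
2*D*S/H = 776780.6618
EOQ = sqrt(776780.6618) = 881.3516

881.3516 units


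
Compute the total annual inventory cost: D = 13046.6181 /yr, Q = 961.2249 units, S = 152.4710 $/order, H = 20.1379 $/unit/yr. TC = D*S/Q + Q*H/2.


Ordering cost = D*S/Q = 2069.4750
Holding cost = Q*H/2 = 9678.5255
TC = 2069.4750 + 9678.5255 = 11748.0005

11748.0005 $/yr


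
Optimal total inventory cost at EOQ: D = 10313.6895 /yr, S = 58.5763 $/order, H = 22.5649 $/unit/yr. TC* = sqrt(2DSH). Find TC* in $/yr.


2*D*S*H = 27264616.7442
TC* = sqrt(27264616.7442) = 5221.5531

5221.5531 $/yr


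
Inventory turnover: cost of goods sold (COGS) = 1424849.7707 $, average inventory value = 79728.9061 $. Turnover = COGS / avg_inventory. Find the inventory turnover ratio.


Turnover = 1424849.7707 / 79728.9061 = 17.8712

17.8712


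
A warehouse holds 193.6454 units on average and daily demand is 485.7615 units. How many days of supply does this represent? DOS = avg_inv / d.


DOS = 193.6454 / 485.7615 = 0.3986

0.3986 days


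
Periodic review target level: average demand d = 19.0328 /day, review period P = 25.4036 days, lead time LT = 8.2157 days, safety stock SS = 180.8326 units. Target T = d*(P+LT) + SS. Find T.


P + LT = 33.6193
d*(P+LT) = 19.0328 * 33.6193 = 639.8694
T = 639.8694 + 180.8326 = 820.7020

820.7020 units


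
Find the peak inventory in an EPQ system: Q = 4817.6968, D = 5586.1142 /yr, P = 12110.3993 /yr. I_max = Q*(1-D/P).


D/P = 0.4613
1 - D/P = 0.5387
I_max = 4817.6968 * 0.5387 = 2595.4576

2595.4576 units


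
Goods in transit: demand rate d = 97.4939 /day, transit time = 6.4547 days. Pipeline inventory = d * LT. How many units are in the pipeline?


Pipeline = 97.4939 * 6.4547 = 629.2939

629.2939 units


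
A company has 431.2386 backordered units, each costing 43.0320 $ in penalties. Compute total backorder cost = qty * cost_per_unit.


Total = 431.2386 * 43.0320 = 18557.0594

18557.0594 $


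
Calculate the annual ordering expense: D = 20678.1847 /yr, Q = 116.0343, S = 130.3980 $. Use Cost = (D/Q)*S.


Number of orders = D/Q = 178.2075
Cost = 178.2075 * 130.3980 = 23237.9040

23237.9040 $/yr


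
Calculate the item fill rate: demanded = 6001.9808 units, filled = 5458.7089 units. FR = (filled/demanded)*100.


FR = 5458.7089 / 6001.9808 * 100 = 90.9485

90.9485%


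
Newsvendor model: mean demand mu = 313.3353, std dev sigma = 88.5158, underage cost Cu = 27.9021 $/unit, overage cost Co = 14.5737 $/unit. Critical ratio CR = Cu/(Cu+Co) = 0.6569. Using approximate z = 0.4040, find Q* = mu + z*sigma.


CR = Cu/(Cu+Co) = 27.9021/(27.9021+14.5737) = 0.6569
z = 0.4040
Q* = 313.3353 + 0.4040 * 88.5158 = 349.0957

349.0957 units


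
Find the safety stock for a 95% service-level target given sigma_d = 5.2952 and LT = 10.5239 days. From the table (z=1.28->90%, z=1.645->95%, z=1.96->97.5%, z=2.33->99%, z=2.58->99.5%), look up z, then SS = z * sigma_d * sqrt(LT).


From the table, SL = 95% corresponds to z = 1.645
sqrt(LT) = sqrt(10.5239) = 3.2441
SS = 1.645 * 5.2952 * 3.2441 = 28.2577

28.2577 units


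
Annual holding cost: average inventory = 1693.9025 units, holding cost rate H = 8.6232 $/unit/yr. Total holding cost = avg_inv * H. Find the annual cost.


Cost = 1693.9025 * 8.6232 = 14606.8600

14606.8600 $/yr


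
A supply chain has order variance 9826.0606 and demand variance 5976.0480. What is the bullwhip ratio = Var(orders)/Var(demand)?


BW = 9826.0606 / 5976.0480 = 1.6442

1.6442


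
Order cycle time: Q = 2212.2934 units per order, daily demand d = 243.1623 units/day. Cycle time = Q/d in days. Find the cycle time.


Cycle = 2212.2934 / 243.1623 = 9.0980

9.0980 days


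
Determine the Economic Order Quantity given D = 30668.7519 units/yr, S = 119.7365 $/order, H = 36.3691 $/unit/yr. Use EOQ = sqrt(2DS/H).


2*D*S = 2 * 30668.7519 * 119.7365 = 7344338.0237
2*D*S/H = 201938.9543
EOQ = sqrt(201938.9543) = 449.3762

449.3762 units


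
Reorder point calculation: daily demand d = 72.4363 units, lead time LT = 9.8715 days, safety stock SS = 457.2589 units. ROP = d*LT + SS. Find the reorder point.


d*LT = 72.4363 * 9.8715 = 715.0549
ROP = 715.0549 + 457.2589 = 1172.3138

1172.3138 units


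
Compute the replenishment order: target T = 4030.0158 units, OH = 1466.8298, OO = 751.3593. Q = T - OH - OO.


Inventory position = OH + OO = 1466.8298 + 751.3593 = 2218.1891
Q = 4030.0158 - 2218.1891 = 1811.8267

1811.8267 units


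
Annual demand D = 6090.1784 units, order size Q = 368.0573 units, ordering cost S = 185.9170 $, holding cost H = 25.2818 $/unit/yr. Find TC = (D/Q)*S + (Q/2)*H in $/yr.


Ordering cost = D*S/Q = 3076.3354
Holding cost = Q*H/2 = 4652.5755
TC = 3076.3354 + 4652.5755 = 7728.9109

7728.9109 $/yr


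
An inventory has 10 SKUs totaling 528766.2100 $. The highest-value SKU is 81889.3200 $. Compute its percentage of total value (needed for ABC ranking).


Top item = 81889.3200
Total = 528766.2100
Percentage = 81889.3200 / 528766.2100 * 100 = 15.4869

15.4869%


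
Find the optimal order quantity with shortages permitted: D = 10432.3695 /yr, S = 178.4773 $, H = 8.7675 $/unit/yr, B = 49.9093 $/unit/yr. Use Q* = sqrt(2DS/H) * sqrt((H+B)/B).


sqrt(2DS/H) = 651.7186
sqrt((H+B)/B) = 1.0843
Q* = 651.7186 * 1.0843 = 706.6471

706.6471 units


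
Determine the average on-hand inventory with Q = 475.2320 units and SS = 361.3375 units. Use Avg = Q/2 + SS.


Q/2 = 237.6160
Avg = 237.6160 + 361.3375 = 598.9535

598.9535 units


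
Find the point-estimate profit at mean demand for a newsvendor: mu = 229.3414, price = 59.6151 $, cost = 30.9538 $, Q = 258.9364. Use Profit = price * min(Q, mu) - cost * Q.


Sales at mu = min(258.9364, 229.3414) = 229.3414
Revenue = 59.6151 * 229.3414 = 13672.2105
Total cost = 30.9538 * 258.9364 = 8015.0655
Profit = 13672.2105 - 8015.0655 = 5657.1450

5657.1450 $


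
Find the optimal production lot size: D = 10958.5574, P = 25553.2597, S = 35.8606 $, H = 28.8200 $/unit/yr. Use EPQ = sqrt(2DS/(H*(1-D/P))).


1 - D/P = 1 - 0.4289 = 0.5711
H*(1-D/P) = 16.4605
2DS = 785960.8870
EPQ = sqrt(47748.3123) = 218.5139

218.5139 units


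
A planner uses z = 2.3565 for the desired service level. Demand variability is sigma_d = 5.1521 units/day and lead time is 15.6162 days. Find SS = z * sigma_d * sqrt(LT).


sqrt(LT) = sqrt(15.6162) = 3.9517
SS = 2.3565 * 5.1521 * 3.9517 = 47.9777

47.9777 units


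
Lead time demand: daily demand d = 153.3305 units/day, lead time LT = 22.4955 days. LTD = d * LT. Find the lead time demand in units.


LTD = 153.3305 * 22.4955 = 3449.2463

3449.2463 units


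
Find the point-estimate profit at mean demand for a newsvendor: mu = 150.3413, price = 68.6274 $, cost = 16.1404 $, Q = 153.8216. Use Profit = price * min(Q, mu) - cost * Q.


Sales at mu = min(153.8216, 150.3413) = 150.3413
Revenue = 68.6274 * 150.3413 = 10317.5325
Total cost = 16.1404 * 153.8216 = 2482.7422
Profit = 10317.5325 - 2482.7422 = 7834.7904

7834.7904 $


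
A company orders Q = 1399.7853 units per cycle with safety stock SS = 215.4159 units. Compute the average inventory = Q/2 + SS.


Q/2 = 699.8927
Avg = 699.8927 + 215.4159 = 915.3085

915.3085 units


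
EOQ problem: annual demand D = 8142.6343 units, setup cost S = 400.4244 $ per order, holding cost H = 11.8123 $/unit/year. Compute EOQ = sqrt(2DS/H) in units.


2*D*S = 2 * 8142.6343 * 400.4244 = 6521018.9080
2*D*S/H = 552053.2757
EOQ = sqrt(552053.2757) = 743.0029

743.0029 units


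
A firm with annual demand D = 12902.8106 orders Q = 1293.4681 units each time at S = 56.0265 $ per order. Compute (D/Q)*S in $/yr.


Number of orders = D/Q = 9.9754
Cost = 9.9754 * 56.0265 = 558.8845

558.8845 $/yr


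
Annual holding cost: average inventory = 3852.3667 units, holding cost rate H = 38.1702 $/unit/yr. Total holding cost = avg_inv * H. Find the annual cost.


Cost = 3852.3667 * 38.1702 = 147045.6074

147045.6074 $/yr


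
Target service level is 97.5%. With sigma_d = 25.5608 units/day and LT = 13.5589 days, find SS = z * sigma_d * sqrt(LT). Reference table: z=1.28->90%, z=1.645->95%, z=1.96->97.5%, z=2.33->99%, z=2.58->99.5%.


From the table, SL = 97.5% corresponds to z = 1.96
sqrt(LT) = sqrt(13.5589) = 3.6822
SS = 1.96 * 25.5608 * 3.6822 = 184.4772

184.4772 units


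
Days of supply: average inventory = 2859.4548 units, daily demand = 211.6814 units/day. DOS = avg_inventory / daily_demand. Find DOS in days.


DOS = 2859.4548 / 211.6814 = 13.5083

13.5083 days


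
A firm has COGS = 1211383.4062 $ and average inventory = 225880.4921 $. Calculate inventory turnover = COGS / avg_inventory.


Turnover = 1211383.4062 / 225880.4921 = 5.3629

5.3629


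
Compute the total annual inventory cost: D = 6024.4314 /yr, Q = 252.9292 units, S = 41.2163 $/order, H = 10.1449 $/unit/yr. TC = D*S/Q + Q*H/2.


Ordering cost = D*S/Q = 981.7165
Holding cost = Q*H/2 = 1282.9707
TC = 981.7165 + 1282.9707 = 2264.6872

2264.6872 $/yr


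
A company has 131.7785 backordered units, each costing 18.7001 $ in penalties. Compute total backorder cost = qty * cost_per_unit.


Total = 131.7785 * 18.7001 = 2464.2711

2464.2711 $


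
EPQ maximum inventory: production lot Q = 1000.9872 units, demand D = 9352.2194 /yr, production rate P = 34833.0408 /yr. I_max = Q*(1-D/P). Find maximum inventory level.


D/P = 0.2685
1 - D/P = 0.7315
I_max = 1000.9872 * 0.7315 = 732.2351

732.2351 units


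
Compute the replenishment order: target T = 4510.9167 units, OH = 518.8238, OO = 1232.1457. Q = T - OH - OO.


Inventory position = OH + OO = 518.8238 + 1232.1457 = 1750.9695
Q = 4510.9167 - 1750.9695 = 2759.9472

2759.9472 units


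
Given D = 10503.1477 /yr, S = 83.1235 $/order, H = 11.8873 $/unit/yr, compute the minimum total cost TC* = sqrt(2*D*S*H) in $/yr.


2*D*S*H = 20756614.1853
TC* = sqrt(20756614.1853) = 4555.9427

4555.9427 $/yr


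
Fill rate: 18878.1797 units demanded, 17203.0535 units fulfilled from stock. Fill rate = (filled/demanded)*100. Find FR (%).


FR = 17203.0535 / 18878.1797 * 100 = 91.1267

91.1267%


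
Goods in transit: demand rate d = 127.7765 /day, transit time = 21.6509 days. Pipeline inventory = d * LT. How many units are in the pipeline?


Pipeline = 127.7765 * 21.6509 = 2766.4762

2766.4762 units


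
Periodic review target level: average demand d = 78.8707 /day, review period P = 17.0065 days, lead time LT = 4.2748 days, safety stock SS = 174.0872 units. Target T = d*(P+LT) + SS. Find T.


P + LT = 21.2813
d*(P+LT) = 78.8707 * 21.2813 = 1678.4710
T = 1678.4710 + 174.0872 = 1852.5582

1852.5582 units


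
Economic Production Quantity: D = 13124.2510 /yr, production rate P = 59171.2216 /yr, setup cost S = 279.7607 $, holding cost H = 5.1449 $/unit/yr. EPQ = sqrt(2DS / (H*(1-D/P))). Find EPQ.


1 - D/P = 1 - 0.2218 = 0.7782
H*(1-D/P) = 4.0038
2DS = 7343299.2935
EPQ = sqrt(1834103.1775) = 1354.2907

1354.2907 units


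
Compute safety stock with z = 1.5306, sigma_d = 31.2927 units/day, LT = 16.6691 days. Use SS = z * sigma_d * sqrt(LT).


sqrt(LT) = sqrt(16.6691) = 4.0828
SS = 1.5306 * 31.2927 * 4.0828 = 195.5514

195.5514 units


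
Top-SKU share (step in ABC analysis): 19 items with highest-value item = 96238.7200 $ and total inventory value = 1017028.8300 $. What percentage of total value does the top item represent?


Top item = 96238.7200
Total = 1017028.8300
Percentage = 96238.7200 / 1017028.8300 * 100 = 9.4627

9.4627%


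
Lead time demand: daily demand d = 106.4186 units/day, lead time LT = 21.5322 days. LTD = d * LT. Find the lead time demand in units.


LTD = 106.4186 * 21.5322 = 2291.4266

2291.4266 units


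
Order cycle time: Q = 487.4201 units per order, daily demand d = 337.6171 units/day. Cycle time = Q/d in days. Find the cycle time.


Cycle = 487.4201 / 337.6171 = 1.4437

1.4437 days


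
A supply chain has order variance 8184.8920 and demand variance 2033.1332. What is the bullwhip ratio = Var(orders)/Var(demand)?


BW = 8184.8920 / 2033.1332 = 4.0258

4.0258


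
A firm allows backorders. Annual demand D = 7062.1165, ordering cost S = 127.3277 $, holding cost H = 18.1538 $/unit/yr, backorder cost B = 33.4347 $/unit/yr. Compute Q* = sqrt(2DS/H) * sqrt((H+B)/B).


sqrt(2DS/H) = 314.7459
sqrt((H+B)/B) = 1.2422
Q* = 314.7459 * 1.2422 = 390.9650

390.9650 units


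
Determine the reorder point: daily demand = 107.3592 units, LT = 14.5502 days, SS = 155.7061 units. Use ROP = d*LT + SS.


d*LT = 107.3592 * 14.5502 = 1562.0978
ROP = 1562.0978 + 155.7061 = 1717.8039

1717.8039 units


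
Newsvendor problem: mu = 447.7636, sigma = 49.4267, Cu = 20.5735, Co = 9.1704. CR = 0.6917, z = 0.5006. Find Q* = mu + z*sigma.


CR = Cu/(Cu+Co) = 20.5735/(20.5735+9.1704) = 0.6917
z = 0.5006
Q* = 447.7636 + 0.5006 * 49.4267 = 472.5066

472.5066 units


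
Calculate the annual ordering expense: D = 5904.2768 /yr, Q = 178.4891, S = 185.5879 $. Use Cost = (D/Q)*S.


Number of orders = D/Q = 33.0792
Cost = 33.0792 * 185.5879 = 6139.0994

6139.0994 $/yr


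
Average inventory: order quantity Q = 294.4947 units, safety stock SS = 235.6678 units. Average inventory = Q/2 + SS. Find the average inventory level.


Q/2 = 147.2474
Avg = 147.2474 + 235.6678 = 382.9152

382.9152 units


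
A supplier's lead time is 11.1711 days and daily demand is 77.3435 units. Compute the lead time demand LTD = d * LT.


LTD = 77.3435 * 11.1711 = 864.0120

864.0120 units


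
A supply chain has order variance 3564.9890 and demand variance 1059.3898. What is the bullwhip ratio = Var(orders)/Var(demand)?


BW = 3564.9890 / 1059.3898 = 3.3651

3.3651


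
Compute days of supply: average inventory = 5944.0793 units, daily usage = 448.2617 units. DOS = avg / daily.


DOS = 5944.0793 / 448.2617 = 13.2603

13.2603 days


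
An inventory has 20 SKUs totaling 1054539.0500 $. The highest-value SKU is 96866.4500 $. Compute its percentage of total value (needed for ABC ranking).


Top item = 96866.4500
Total = 1054539.0500
Percentage = 96866.4500 / 1054539.0500 * 100 = 9.1857

9.1857%


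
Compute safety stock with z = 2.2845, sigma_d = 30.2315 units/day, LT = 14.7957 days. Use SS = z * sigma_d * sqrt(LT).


sqrt(LT) = sqrt(14.7957) = 3.8465
SS = 2.2845 * 30.2315 * 3.8465 = 265.6554

265.6554 units


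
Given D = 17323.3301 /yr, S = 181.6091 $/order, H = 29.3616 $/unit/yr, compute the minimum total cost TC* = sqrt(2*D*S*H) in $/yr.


2*D*S*H = 184747555.5286
TC* = sqrt(184747555.5286) = 13592.1873

13592.1873 $/yr


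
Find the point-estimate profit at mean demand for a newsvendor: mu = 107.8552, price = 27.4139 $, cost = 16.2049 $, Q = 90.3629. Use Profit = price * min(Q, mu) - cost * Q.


Sales at mu = min(90.3629, 107.8552) = 90.3629
Revenue = 27.4139 * 90.3629 = 2477.1995
Total cost = 16.2049 * 90.3629 = 1464.3218
Profit = 2477.1995 - 1464.3218 = 1012.8777

1012.8777 $


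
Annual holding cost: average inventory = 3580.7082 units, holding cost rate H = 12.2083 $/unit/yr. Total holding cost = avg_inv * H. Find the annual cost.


Cost = 3580.7082 * 12.2083 = 43714.3599

43714.3599 $/yr


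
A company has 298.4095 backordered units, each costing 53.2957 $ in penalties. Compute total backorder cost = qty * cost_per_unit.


Total = 298.4095 * 53.2957 = 15903.9432

15903.9432 $


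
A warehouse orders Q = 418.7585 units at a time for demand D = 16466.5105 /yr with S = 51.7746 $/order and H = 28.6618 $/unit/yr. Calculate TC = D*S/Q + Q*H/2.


Ordering cost = D*S/Q = 2035.8918
Holding cost = Q*H/2 = 6001.1862
TC = 2035.8918 + 6001.1862 = 8037.0780

8037.0780 $/yr


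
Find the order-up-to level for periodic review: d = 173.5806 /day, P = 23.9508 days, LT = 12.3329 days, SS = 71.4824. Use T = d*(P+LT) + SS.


P + LT = 36.2837
d*(P+LT) = 173.5806 * 36.2837 = 6298.1464
T = 6298.1464 + 71.4824 = 6369.6288

6369.6288 units


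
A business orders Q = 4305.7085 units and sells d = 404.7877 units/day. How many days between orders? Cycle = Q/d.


Cycle = 4305.7085 / 404.7877 = 10.6370

10.6370 days


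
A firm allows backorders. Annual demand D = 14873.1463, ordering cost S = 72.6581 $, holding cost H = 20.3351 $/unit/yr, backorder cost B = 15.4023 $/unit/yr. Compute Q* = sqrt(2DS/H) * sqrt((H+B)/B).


sqrt(2DS/H) = 326.0133
sqrt((H+B)/B) = 1.5232
Q* = 326.0133 * 1.5232 = 496.5969

496.5969 units


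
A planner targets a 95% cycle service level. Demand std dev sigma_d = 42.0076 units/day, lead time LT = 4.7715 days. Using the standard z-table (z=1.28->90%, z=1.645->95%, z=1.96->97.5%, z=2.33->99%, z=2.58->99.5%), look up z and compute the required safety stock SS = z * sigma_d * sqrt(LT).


From the table, SL = 95% corresponds to z = 1.645
sqrt(LT) = sqrt(4.7715) = 2.1844
SS = 1.645 * 42.0076 * 2.1844 = 150.9459

150.9459 units


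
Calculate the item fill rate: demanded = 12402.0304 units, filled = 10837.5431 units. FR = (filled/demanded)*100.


FR = 10837.5431 / 12402.0304 * 100 = 87.3852

87.3852%


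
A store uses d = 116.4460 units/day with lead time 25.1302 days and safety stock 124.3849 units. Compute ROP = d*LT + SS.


d*LT = 116.4460 * 25.1302 = 2926.3113
ROP = 2926.3113 + 124.3849 = 3050.6962

3050.6962 units


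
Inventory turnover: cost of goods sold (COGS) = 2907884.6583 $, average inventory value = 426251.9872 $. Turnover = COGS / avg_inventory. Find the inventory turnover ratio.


Turnover = 2907884.6583 / 426251.9872 = 6.8220

6.8220


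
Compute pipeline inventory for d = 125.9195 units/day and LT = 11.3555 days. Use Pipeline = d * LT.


Pipeline = 125.9195 * 11.3555 = 1429.8789

1429.8789 units


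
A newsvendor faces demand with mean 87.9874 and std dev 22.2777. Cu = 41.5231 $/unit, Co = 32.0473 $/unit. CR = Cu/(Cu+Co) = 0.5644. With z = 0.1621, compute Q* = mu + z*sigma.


CR = Cu/(Cu+Co) = 41.5231/(41.5231+32.0473) = 0.5644
z = 0.1621
Q* = 87.9874 + 0.1621 * 22.2777 = 91.5986

91.5986 units


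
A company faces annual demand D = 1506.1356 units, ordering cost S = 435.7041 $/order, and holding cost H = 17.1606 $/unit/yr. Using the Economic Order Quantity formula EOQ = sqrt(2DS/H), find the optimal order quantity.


2*D*S = 2 * 1506.1356 * 435.7041 = 1312458.9122
2*D*S/H = 76480.9454
EOQ = sqrt(76480.9454) = 276.5519

276.5519 units


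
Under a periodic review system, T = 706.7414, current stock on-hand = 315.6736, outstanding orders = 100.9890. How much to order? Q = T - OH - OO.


Inventory position = OH + OO = 315.6736 + 100.9890 = 416.6626
Q = 706.7414 - 416.6626 = 290.0788

290.0788 units


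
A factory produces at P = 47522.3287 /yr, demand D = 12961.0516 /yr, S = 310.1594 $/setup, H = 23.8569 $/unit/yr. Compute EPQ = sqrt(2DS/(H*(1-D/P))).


1 - D/P = 1 - 0.2727 = 0.7273
H*(1-D/P) = 17.3503
2DS = 8039983.9753
EPQ = sqrt(463392.6114) = 680.7295

680.7295 units
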